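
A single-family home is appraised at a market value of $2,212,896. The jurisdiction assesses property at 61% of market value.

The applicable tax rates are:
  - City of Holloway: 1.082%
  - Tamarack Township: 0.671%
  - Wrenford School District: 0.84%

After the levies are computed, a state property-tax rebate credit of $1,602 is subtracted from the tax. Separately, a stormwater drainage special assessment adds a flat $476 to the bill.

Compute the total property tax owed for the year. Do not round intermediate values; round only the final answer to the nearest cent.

$33,876.04

Assessed value = $2,212,896 × 0.61 = $1,349,866.56
City of Holloway: $1,349,866.56 × 0.01082 = $14,605.5561792
Tamarack Township: $1,349,866.56 × 0.00671 = $9,057.6046176
Wrenford School District: $1,349,866.56 × 0.0084 = $11,338.879104
Levies subtotal = $35,002.0399008
After credit = $35,002.0399008 − $1,602 = $33,400.0399008
Total = $33,400.0399008 + $476 = $33,876.0399008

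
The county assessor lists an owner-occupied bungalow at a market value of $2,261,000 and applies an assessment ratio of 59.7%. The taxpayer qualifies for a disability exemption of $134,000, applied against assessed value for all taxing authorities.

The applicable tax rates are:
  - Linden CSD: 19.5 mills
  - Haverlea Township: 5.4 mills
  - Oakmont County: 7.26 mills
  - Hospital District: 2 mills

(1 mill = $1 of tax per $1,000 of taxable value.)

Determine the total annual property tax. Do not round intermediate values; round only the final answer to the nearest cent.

Assessed value = $2,261,000 × 0.597 = $1,349,817
Taxable value = $1,349,817 − $134,000 = $1,215,817
Linden CSD: $1,215,817 × 0.0195 = $23,708.4315
Haverlea Township: $1,215,817 × 0.0054 = $6,565.4118
Oakmont County: $1,215,817 × 0.00726 = $8,826.83142
Hospital District: $1,215,817 × 0.002 = $2,431.634
Total = $23,708.4315 + $6,565.4118 + $8,826.83142 + $2,431.634 = $41,532.30872

$41,532.31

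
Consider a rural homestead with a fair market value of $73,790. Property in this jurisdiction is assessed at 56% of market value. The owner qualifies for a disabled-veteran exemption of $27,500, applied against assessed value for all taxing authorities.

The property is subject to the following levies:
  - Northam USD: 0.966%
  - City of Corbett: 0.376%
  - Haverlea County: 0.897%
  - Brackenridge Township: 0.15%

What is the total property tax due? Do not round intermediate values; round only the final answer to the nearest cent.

Assessed value = $73,790 × 0.56 = $41,322.4
Taxable value = $41,322.4 − $27,500 = $13,822.4
Northam USD: $13,822.4 × 0.00966 = $133.524384
City of Corbett: $13,822.4 × 0.00376 = $51.972224
Haverlea County: $13,822.4 × 0.00897 = $123.986928
Brackenridge Township: $13,822.4 × 0.0015 = $20.7336
Total = $133.524384 + $51.972224 + $123.986928 + $20.7336 = $330.217136

$330.22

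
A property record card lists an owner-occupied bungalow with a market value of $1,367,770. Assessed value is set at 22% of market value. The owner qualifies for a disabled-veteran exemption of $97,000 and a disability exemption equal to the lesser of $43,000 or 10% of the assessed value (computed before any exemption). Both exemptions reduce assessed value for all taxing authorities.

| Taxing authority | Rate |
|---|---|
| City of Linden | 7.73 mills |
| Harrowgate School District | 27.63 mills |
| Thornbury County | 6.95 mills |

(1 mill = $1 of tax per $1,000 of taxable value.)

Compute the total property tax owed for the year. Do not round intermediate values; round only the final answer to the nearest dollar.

Assessed value = $1,367,770 × 0.22 = $300,909.4
Disability exemption = min($43,000, 10% × $300,909.4) = min($43,000, $30,090.94) = $30,090.94 (percentage binds)
Taxable value = $300,909.4 − $97,000 − $30,090.94 = $173,818.46
City of Linden: $173,818.46 × 0.00773 = $1,343.6166958
Harrowgate School District: $173,818.46 × 0.02763 = $4,802.6040498
Thornbury County: $173,818.46 × 0.00695 = $1,208.038297
Total = $7,354.2590426

$7,354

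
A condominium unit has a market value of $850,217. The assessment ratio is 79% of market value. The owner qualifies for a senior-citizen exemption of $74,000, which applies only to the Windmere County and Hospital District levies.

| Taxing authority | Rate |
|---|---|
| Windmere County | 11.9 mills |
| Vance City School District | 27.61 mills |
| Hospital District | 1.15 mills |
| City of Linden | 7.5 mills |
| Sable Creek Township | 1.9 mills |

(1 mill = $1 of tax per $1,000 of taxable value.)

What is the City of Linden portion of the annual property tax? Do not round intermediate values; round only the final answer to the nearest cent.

$5,037.54

Assessed value = $850,217 × 0.79 = $671,671.43
City of Linden taxable value = $671,671.43 (exemption does not apply)
City of Linden levy = $671,671.43 × 0.0075 = $5,037.535725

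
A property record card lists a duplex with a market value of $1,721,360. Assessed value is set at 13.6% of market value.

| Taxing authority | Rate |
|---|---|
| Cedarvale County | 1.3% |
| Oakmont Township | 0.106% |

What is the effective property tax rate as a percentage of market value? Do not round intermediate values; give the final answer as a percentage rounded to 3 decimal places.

0.191%

Assessed value = $1,721,360 × 0.136 = $234,104.96
Cedarvale County: $234,104.96 × 0.013 = $3,043.36448
Oakmont Township: $234,104.96 × 0.00106 = $248.1512576
Total tax = $3,291.5157376
Effective rate = $3,291.5157376 ÷ $1,721,360 = 0.191% of market value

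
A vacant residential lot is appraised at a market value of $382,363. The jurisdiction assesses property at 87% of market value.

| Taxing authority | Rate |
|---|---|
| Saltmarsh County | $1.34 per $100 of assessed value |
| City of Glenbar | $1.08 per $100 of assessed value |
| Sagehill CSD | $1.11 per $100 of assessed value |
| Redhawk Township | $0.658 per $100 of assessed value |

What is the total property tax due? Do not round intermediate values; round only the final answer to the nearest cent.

Assessed value = $382,363 × 0.87 = $332,655.81
Saltmarsh County: $332,655.81 × 0.0134 = $4,457.587854
City of Glenbar: $332,655.81 × 0.0108 = $3,592.682748
Sagehill CSD: $332,655.81 × 0.0111 = $3,692.479491
Redhawk Township: $332,655.81 × 0.00658 = $2,188.8752298
Total = $4,457.587854 + $3,592.682748 + $3,692.479491 + $2,188.8752298 = $13,931.6253228

$13,931.63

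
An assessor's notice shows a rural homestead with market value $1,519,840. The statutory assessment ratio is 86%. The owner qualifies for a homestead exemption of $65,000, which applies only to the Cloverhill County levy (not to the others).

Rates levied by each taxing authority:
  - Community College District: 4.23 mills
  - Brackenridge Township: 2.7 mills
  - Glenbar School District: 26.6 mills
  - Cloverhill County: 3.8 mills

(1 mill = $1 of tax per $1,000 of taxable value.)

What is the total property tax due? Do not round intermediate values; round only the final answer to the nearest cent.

$48,545.64

Assessed value = $1,519,840 × 0.86 = $1,307,062.4
Community College District: $1,307,062.4 × 0.00423 = $5,528.873952
Brackenridge Township: $1,307,062.4 × 0.0027 = $3,529.06848
Glenbar School District: $1,307,062.4 × 0.0266 = $34,767.85984
Cloverhill County: ($1,307,062.4 − $65,000) × 0.0038 = $1,242,062.4 × 0.0038 = $4,719.83712
Total = $48,545.639392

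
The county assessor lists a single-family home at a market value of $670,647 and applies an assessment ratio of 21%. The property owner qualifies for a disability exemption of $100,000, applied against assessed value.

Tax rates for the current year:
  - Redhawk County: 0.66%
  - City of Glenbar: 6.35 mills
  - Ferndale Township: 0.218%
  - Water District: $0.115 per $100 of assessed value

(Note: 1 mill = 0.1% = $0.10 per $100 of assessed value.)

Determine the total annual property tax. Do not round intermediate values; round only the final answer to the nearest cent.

Assessed value = $670,647 × 0.21 = $140,835.87
Taxable value = $140,835.87 − $100,000 = $40,835.87
Redhawk County: $40,835.87 × 0.0066 = $269.516742
City of Glenbar: $40,835.87 × 0.00635 = $259.3077745
Ferndale Township: $40,835.87 × 0.00218 = $89.0221966
Water District: $40,835.87 × 0.00115 = $46.9612505
Total = $664.8079636

$664.81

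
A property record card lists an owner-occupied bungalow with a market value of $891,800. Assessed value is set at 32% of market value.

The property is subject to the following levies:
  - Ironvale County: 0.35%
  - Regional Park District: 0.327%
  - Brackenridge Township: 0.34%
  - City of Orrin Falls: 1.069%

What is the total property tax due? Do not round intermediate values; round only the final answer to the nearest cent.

Assessed value = $891,800 × 0.32 = $285,376
Ironvale County: $285,376 × 0.0035 = $998.816
Regional Park District: $285,376 × 0.00327 = $933.17952
Brackenridge Township: $285,376 × 0.0034 = $970.2784
City of Orrin Falls: $285,376 × 0.01069 = $3,050.66944
Total = $998.816 + $933.17952 + $970.2784 + $3,050.66944 = $5,952.94336

$5,952.94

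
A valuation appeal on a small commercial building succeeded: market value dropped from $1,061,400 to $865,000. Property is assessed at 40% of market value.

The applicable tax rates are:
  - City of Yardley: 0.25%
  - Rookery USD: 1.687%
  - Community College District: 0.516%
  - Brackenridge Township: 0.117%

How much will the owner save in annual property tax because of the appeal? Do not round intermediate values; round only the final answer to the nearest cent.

$2,018.99

Old assessed value = $1,061,400 × 0.4 = $424,560
New assessed value = $865,000 × 0.4 = $346,000
Combined rate = 0.0025 + 0.01687 + 0.00516 + 0.00117 = 0.0257
Old tax = $424,560 × 0.0257 = $10,911.192
New tax = $346,000 × 0.0257 = $8,892.2
Reduction = $10,911.192 − $8,892.2 = $2,018.992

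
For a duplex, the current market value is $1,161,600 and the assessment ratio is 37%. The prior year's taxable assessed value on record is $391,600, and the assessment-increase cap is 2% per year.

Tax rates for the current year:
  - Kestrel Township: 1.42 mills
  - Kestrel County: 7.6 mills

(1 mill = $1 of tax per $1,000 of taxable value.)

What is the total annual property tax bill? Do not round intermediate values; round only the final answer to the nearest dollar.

$3,603

Uncapped assessed value = $1,161,600 × 0.37 = $429,792
Cap limit = $391,600 × 1.02 = $399,432
Taxable assessed value = min($429,792, $399,432) = $399,432 (cap binds)
Kestrel Township: $399,432 × 0.00142 = $567.19344
Kestrel County: $399,432 × 0.0076 = $3,035.6832
Total = $3,602.87664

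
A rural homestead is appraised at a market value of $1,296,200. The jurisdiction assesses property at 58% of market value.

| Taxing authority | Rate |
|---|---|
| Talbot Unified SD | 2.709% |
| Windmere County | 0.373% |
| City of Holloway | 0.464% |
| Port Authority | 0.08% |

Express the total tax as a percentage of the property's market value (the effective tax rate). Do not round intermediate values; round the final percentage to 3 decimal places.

2.103%

Assessed value = $1,296,200 × 0.58 = $751,796
Talbot Unified SD: $751,796 × 0.02709 = $20,366.15364
Windmere County: $751,796 × 0.00373 = $2,804.19908
City of Holloway: $751,796 × 0.00464 = $3,488.33344
Port Authority: $751,796 × 0.0008 = $601.4368
Total tax = $27,260.12296
Effective rate = $27,260.12296 ÷ $1,296,200 = 2.103% of market value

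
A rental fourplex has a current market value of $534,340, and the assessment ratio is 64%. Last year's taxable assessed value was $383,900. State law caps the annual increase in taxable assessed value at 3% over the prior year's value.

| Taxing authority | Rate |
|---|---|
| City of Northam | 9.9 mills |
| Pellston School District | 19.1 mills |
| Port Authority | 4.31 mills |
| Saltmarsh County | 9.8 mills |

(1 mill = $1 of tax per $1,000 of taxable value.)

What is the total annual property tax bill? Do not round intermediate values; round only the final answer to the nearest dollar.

$14,743

Uncapped assessed value = $534,340 × 0.64 = $341,977.6
Cap limit = $383,900 × 1.03 = $395,417
Taxable assessed value = min($341,977.6, $395,417) = $341,977.6 (cap does not bind)
City of Northam: $341,977.6 × 0.0099 = $3,385.57824
Pellston School District: $341,977.6 × 0.0191 = $6,531.77216
Port Authority: $341,977.6 × 0.00431 = $1,473.923456
Saltmarsh County: $341,977.6 × 0.0098 = $3,351.38048
Total = $14,742.654336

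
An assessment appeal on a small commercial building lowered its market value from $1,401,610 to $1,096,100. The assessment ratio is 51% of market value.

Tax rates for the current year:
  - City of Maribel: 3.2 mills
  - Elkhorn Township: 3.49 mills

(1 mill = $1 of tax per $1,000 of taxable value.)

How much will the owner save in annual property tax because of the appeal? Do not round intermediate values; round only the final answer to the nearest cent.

$1,042.37

Old assessed value = $1,401,610 × 0.51 = $714,821.1
New assessed value = $1,096,100 × 0.51 = $559,011
Combined rate = 0.0032 + 0.00349 = 0.00669
Old tax = $714,821.1 × 0.00669 = $4,782.153159
New tax = $559,011 × 0.00669 = $3,739.78359
Reduction = $4,782.153159 − $3,739.78359 = $1,042.369569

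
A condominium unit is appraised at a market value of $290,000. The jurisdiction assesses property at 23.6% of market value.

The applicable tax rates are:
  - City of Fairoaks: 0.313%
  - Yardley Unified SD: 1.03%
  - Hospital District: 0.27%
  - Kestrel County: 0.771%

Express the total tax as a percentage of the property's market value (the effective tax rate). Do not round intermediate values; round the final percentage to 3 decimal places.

Assessed value = $290,000 × 0.236 = $68,440
City of Fairoaks: $68,440 × 0.00313 = $214.2172
Yardley Unified SD: $68,440 × 0.0103 = $704.932
Hospital District: $68,440 × 0.0027 = $184.788
Kestrel County: $68,440 × 0.00771 = $527.6724
Total tax = $1,631.6096
Effective rate = $1,631.6096 ÷ $290,000 = 0.563% of market value

0.563%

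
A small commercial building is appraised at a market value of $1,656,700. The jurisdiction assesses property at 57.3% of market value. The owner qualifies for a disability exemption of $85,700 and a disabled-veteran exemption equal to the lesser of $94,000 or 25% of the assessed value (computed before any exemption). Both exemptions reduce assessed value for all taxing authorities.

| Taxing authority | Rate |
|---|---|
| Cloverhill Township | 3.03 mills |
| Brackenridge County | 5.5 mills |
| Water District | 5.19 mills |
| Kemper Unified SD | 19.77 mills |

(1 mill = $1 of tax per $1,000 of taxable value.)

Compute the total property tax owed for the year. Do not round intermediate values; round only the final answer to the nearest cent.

$25,773.54

Assessed value = $1,656,700 × 0.573 = $949,289.1
Disabled-veteran exemption = min($94,000, 25% × $949,289.1) = min($94,000, $237,322.275) = $94,000 (dollar cap binds)
Taxable value = $949,289.1 − $85,700 − $94,000 = $769,589.1
Cloverhill Township: $769,589.1 × 0.00303 = $2,331.854973
Brackenridge County: $769,589.1 × 0.0055 = $4,232.74005
Water District: $769,589.1 × 0.00519 = $3,994.167429
Kemper Unified SD: $769,589.1 × 0.01977 = $15,214.776507
Total = $25,773.538959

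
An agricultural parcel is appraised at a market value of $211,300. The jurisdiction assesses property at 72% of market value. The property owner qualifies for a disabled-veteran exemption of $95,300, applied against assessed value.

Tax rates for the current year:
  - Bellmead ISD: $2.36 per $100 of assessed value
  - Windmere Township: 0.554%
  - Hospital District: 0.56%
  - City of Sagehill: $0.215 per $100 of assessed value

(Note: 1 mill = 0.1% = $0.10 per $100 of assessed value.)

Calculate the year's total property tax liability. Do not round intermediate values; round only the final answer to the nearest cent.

$2,096.68

Assessed value = $211,300 × 0.72 = $152,136
Taxable value = $152,136 − $95,300 = $56,836
Bellmead ISD: $56,836 × 0.0236 = $1,341.3296
Windmere Township: $56,836 × 0.00554 = $314.87144
Hospital District: $56,836 × 0.0056 = $318.2816
City of Sagehill: $56,836 × 0.00215 = $122.1974
Total = $2,096.68004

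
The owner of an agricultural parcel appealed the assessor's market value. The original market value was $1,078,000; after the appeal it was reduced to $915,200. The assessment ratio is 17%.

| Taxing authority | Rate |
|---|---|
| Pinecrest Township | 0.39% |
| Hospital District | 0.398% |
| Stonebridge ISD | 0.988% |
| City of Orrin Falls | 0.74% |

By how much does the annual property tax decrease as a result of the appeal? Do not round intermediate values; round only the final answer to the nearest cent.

Old assessed value = $1,078,000 × 0.17 = $183,260
New assessed value = $915,200 × 0.17 = $155,584
Combined rate = 0.0039 + 0.00398 + 0.00988 + 0.0074 = 0.02516
Old tax = $183,260 × 0.02516 = $4,610.8216
New tax = $155,584 × 0.02516 = $3,914.49344
Reduction = $4,610.8216 − $3,914.49344 = $696.32816

$696.33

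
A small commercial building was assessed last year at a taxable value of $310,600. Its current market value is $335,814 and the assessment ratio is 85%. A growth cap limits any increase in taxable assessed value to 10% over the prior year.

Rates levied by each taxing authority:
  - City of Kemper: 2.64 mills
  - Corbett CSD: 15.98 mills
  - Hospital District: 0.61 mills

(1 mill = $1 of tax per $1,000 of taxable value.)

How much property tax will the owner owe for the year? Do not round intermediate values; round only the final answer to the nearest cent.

Uncapped assessed value = $335,814 × 0.85 = $285,441.9
Cap limit = $310,600 × 1.1 = $341,660
Taxable assessed value = min($285,441.9, $341,660) = $285,441.9 (cap does not bind)
City of Kemper: $285,441.9 × 0.00264 = $753.566616
Corbett CSD: $285,441.9 × 0.01598 = $4,561.361562
Hospital District: $285,441.9 × 0.00061 = $174.119559
Total = $5,489.047737

$5,489.05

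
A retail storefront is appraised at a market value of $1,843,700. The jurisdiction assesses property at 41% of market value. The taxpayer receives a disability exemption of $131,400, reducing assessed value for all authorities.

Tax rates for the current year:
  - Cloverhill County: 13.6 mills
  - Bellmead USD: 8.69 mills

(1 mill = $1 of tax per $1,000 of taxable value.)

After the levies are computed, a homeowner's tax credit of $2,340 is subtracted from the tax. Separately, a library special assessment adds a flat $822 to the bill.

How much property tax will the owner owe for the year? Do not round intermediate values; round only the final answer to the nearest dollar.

$12,402

Assessed value = $1,843,700 × 0.41 = $755,917
Taxable value = $755,917 − $131,400 = $624,517
Cloverhill County: $624,517 × 0.0136 = $8,493.4312
Bellmead USD: $624,517 × 0.00869 = $5,427.05273
Levies subtotal = $13,920.48393
After credit = $13,920.48393 − $2,340 = $11,580.48393
Total = $11,580.48393 + $822 = $12,402.48393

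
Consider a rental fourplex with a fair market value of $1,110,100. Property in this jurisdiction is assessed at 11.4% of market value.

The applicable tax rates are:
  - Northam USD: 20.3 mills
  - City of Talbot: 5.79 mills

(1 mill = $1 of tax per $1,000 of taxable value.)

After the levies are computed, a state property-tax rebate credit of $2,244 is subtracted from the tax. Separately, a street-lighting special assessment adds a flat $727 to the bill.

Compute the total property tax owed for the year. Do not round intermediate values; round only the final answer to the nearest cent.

$1,784.73

Assessed value = $1,110,100 × 0.114 = $126,551.4
Northam USD: $126,551.4 × 0.0203 = $2,568.99342
City of Talbot: $126,551.4 × 0.00579 = $732.732606
Levies subtotal = $3,301.726026
After credit = $3,301.726026 − $2,244 = $1,057.726026
Total = $1,057.726026 + $727 = $1,784.726026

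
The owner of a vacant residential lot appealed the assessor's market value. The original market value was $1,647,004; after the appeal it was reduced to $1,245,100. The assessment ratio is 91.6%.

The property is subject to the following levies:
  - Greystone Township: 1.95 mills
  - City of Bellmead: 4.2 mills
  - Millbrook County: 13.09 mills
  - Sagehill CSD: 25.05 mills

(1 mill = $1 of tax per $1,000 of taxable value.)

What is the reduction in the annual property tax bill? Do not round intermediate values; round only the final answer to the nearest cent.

Old assessed value = $1,647,004 × 0.916 = $1,508,655.664
New assessed value = $1,245,100 × 0.916 = $1,140,511.6
Combined rate = 0.00195 + 0.0042 + 0.01309 + 0.02505 = 0.04429
Old tax = $1,508,655.664 × 0.04429 = $66,818.35935856
New tax = $1,140,511.6 × 0.04429 = $50,513.258764
Reduction = $66,818.35935856 − $50,513.258764 = $16,305.10059456

$16,305.10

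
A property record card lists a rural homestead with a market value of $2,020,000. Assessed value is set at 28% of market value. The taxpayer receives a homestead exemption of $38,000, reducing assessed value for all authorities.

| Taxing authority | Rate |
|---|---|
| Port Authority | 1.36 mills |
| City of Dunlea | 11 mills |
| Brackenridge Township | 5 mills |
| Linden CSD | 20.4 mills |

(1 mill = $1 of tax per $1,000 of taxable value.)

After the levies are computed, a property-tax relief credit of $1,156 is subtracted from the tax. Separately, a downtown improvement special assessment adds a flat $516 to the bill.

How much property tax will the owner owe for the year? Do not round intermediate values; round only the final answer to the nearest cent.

$19,282.18

Assessed value = $2,020,000 × 0.28 = $565,600
Taxable value = $565,600 − $38,000 = $527,600
Port Authority: $527,600 × 0.00136 = $717.536
City of Dunlea: $527,600 × 0.011 = $5,803.6
Brackenridge Township: $527,600 × 0.005 = $2,638
Linden CSD: $527,600 × 0.0204 = $10,763.04
Levies subtotal = $19,922.176
After credit = $19,922.176 − $1,156 = $18,766.176
Total = $18,766.176 + $516 = $19,282.176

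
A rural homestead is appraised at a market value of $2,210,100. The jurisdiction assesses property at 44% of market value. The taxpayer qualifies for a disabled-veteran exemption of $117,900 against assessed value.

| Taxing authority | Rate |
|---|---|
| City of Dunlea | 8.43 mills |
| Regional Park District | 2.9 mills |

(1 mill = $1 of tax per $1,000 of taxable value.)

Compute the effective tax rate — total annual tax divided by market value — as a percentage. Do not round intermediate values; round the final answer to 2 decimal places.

0.44%

Assessed value = $2,210,100 × 0.44 = $972,444
Taxable value = $972,444 − $117,900 = $854,544
City of Dunlea: $854,544 × 0.00843 = $7,203.80592
Regional Park District: $854,544 × 0.0029 = $2,478.1776
Total tax = $9,681.98352
Effective rate = $9,681.98352 ÷ $2,210,100 = 0.44% of market value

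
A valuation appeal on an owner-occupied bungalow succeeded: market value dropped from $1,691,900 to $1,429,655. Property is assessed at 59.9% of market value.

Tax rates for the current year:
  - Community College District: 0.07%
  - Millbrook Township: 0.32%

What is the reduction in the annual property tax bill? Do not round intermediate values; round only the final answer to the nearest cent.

Old assessed value = $1,691,900 × 0.599 = $1,013,448.1
New assessed value = $1,429,655 × 0.599 = $856,363.345
Combined rate = 0.0007 + 0.0032 = 0.0039
Old tax = $1,013,448.1 × 0.0039 = $3,952.44759
New tax = $856,363.345 × 0.0039 = $3,339.8170455
Reduction = $3,952.44759 − $3,339.8170455 = $612.6305445

$612.63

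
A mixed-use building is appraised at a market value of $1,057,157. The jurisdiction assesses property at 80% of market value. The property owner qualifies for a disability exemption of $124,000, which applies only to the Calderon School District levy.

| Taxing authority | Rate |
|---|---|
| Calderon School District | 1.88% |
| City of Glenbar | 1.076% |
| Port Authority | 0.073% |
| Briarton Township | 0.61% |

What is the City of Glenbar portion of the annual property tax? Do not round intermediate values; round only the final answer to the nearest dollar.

Assessed value = $1,057,157 × 0.8 = $845,725.6
City of Glenbar taxable value = $845,725.6 (exemption does not apply)
City of Glenbar levy = $845,725.6 × 0.01076 = $9,100.007456

$9,100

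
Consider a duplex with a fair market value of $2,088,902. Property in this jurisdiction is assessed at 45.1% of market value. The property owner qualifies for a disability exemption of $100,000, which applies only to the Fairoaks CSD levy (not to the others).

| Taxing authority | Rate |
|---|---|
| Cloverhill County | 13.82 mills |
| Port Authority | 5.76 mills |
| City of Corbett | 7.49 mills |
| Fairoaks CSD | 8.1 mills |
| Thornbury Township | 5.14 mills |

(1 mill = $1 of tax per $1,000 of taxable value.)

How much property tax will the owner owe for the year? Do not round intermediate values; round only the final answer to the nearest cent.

$37,165.84

Assessed value = $2,088,902 × 0.451 = $942,094.802
Cloverhill County: $942,094.802 × 0.01382 = $13,019.75016364
Port Authority: $942,094.802 × 0.00576 = $5,426.46605952
City of Corbett: $942,094.802 × 0.00749 = $7,056.29006698
Fairoaks CSD: ($942,094.802 − $100,000) × 0.0081 = $842,094.802 × 0.0081 = $6,820.9678962
Thornbury Township: $942,094.802 × 0.00514 = $4,842.36728228
Total = $37,165.84146862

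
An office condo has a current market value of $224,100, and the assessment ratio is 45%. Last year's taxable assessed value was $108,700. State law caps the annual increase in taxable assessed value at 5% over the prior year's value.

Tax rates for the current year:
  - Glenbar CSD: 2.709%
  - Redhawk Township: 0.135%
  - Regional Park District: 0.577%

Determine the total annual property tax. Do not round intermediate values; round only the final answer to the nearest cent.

Uncapped assessed value = $224,100 × 0.45 = $100,845
Cap limit = $108,700 × 1.05 = $114,135
Taxable assessed value = min($100,845, $114,135) = $100,845 (cap does not bind)
Glenbar CSD: $100,845 × 0.02709 = $2,731.89105
Redhawk Township: $100,845 × 0.00135 = $136.14075
Regional Park District: $100,845 × 0.00577 = $581.87565
Total = $3,449.90745

$3,449.91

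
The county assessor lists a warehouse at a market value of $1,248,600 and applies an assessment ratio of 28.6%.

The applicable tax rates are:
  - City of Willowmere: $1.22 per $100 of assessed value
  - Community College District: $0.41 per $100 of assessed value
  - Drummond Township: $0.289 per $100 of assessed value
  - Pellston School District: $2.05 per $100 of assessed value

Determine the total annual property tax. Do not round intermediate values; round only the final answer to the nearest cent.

$14,173.28

Assessed value = $1,248,600 × 0.286 = $357,099.6
City of Willowmere: $357,099.6 × 0.0122 = $4,356.61512
Community College District: $357,099.6 × 0.0041 = $1,464.10836
Drummond Township: $357,099.6 × 0.00289 = $1,032.017844
Pellston School District: $357,099.6 × 0.0205 = $7,320.5418
Total = $4,356.61512 + $1,464.10836 + $1,032.017844 + $7,320.5418 = $14,173.283124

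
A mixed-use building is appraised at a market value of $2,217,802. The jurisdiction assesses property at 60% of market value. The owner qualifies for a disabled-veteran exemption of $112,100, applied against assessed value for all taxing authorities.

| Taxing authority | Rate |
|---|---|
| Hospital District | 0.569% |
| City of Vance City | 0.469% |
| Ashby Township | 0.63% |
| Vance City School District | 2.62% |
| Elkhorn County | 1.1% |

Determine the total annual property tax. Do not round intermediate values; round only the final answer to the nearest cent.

$65,657.16

Assessed value = $2,217,802 × 0.6 = $1,330,681.2
Taxable value = $1,330,681.2 − $112,100 = $1,218,581.2
Hospital District: $1,218,581.2 × 0.00569 = $6,933.727028
City of Vance City: $1,218,581.2 × 0.00469 = $5,715.145828
Ashby Township: $1,218,581.2 × 0.0063 = $7,677.06156
Vance City School District: $1,218,581.2 × 0.0262 = $31,926.82744
Elkhorn County: $1,218,581.2 × 0.011 = $13,404.3932
Total = $6,933.727028 + $5,715.145828 + $7,677.06156 + $31,926.82744 + $13,404.3932 = $65,657.155056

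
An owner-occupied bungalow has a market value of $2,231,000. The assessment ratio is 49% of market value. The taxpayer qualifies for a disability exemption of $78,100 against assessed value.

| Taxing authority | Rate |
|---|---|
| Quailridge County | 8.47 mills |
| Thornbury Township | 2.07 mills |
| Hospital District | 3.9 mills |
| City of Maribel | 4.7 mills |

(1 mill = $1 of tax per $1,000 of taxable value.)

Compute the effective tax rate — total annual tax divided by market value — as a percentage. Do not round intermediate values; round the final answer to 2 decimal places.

0.87%

Assessed value = $2,231,000 × 0.49 = $1,093,190
Taxable value = $1,093,190 − $78,100 = $1,015,090
Quailridge County: $1,015,090 × 0.00847 = $8,597.8123
Thornbury Township: $1,015,090 × 0.00207 = $2,101.2363
Hospital District: $1,015,090 × 0.0039 = $3,958.851
City of Maribel: $1,015,090 × 0.0047 = $4,770.923
Total tax = $19,428.8226
Effective rate = $19,428.8226 ÷ $2,231,000 = 0.87% of market value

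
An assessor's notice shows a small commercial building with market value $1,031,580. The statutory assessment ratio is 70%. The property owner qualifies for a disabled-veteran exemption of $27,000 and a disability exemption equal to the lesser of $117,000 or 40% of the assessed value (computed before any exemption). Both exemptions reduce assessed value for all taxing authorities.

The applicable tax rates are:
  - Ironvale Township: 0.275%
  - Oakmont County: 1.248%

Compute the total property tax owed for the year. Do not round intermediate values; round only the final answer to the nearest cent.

$8,804.55

Assessed value = $1,031,580 × 0.7 = $722,106
Disability exemption = min($117,000, 40% × $722,106) = min($117,000, $288,842.4) = $117,000 (dollar cap binds)
Taxable value = $722,106 − $27,000 − $117,000 = $578,106
Ironvale Township: $578,106 × 0.00275 = $1,589.7915
Oakmont County: $578,106 × 0.01248 = $7,214.76288
Total = $8,804.55438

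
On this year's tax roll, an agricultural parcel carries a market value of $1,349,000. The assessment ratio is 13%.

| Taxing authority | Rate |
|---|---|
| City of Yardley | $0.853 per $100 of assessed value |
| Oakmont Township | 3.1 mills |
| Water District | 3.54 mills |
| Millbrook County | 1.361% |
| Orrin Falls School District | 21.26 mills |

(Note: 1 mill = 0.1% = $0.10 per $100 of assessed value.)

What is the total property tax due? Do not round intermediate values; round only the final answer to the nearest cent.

Assessed value = $1,349,000 × 0.13 = $175,370
City of Yardley: $175,370 × 0.00853 = $1,495.9061
Oakmont Township: $175,370 × 0.0031 = $543.647
Water District: $175,370 × 0.00354 = $620.8098
Millbrook County: $175,370 × 0.01361 = $2,386.7857
Orrin Falls School District: $175,370 × 0.02126 = $3,728.3662
Total = $8,775.5148

$8,775.51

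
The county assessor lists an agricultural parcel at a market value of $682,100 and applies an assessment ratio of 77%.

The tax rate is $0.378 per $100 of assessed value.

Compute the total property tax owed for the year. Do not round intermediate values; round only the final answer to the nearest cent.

Assessed value = $682,100 × 0.77 = $525,217
Tax = $525,217 × 0.00378 = $1,985.32026

$1,985.32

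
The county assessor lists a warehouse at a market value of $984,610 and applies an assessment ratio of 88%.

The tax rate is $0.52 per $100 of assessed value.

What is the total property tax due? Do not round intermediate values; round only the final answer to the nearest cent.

Assessed value = $984,610 × 0.88 = $866,456.8
Tax = $866,456.8 × 0.0052 = $4,505.57536

$4,505.58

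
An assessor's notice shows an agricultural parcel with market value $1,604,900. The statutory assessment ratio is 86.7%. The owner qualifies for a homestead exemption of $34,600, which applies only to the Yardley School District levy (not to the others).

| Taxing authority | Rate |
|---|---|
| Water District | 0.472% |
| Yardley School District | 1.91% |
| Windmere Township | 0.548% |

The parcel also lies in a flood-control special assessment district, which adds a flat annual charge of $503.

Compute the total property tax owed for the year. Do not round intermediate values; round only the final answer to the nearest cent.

Assessed value = $1,604,900 × 0.867 = $1,391,448.3
Water District: $1,391,448.3 × 0.00472 = $6,567.635976
Yardley School District: ($1,391,448.3 − $34,600) × 0.0191 = $1,356,848.3 × 0.0191 = $25,915.80253
Windmere Township: $1,391,448.3 × 0.00548 = $7,625.136684
Levies subtotal = $40,108.57519
Total = $40,108.57519 + $503 = $40,611.57519

$40,611.58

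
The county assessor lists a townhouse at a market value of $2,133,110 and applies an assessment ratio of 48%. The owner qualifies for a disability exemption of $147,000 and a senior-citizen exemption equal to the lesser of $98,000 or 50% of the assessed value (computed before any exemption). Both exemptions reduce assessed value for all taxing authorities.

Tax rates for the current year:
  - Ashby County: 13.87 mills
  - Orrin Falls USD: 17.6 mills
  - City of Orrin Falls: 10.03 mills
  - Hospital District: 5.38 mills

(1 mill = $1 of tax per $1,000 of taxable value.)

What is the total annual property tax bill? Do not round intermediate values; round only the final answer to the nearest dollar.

$36,514

Assessed value = $2,133,110 × 0.48 = $1,023,892.8
Senior-citizen exemption = min($98,000, 50% × $1,023,892.8) = min($98,000, $511,946.4) = $98,000 (dollar cap binds)
Taxable value = $1,023,892.8 − $147,000 − $98,000 = $778,892.8
Ashby County: $778,892.8 × 0.01387 = $10,803.243136
Orrin Falls USD: $778,892.8 × 0.0176 = $13,708.51328
City of Orrin Falls: $778,892.8 × 0.01003 = $7,812.294784
Hospital District: $778,892.8 × 0.00538 = $4,190.443264
Total = $36,514.494464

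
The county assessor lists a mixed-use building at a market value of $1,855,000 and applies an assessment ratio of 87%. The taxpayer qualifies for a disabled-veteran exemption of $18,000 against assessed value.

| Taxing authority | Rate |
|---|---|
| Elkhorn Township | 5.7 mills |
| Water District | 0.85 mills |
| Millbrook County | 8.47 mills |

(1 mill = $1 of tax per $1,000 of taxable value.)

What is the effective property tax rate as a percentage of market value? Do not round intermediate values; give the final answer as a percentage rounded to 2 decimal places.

Assessed value = $1,855,000 × 0.87 = $1,613,850
Taxable value = $1,613,850 − $18,000 = $1,595,850
Elkhorn Township: $1,595,850 × 0.0057 = $9,096.345
Water District: $1,595,850 × 0.00085 = $1,356.4725
Millbrook County: $1,595,850 × 0.00847 = $13,516.8495
Total tax = $23,969.667
Effective rate = $23,969.667 ÷ $1,855,000 = 1.29% of market value

1.29%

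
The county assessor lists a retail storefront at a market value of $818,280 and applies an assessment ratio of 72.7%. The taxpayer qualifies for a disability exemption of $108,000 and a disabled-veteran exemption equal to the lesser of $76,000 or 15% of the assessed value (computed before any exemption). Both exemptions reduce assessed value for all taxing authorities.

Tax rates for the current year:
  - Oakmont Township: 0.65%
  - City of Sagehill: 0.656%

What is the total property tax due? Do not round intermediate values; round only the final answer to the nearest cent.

$5,366.22

Assessed value = $818,280 × 0.727 = $594,889.56
Disabled-veteran exemption = min($76,000, 15% × $594,889.56) = min($76,000, $89,233.434) = $76,000 (dollar cap binds)
Taxable value = $594,889.56 − $108,000 − $76,000 = $410,889.56
Oakmont Township: $410,889.56 × 0.0065 = $2,670.78214
City of Sagehill: $410,889.56 × 0.00656 = $2,695.4355136
Total = $5,366.2176536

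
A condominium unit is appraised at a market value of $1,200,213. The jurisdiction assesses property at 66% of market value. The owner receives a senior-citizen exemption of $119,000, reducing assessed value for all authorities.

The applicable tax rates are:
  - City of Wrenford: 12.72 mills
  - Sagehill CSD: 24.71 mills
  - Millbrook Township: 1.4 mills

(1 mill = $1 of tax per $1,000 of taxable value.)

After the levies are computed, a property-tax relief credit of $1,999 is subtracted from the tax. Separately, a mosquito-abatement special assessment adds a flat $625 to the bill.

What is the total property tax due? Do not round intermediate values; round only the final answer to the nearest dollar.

Assessed value = $1,200,213 × 0.66 = $792,140.58
Taxable value = $792,140.58 − $119,000 = $673,140.58
City of Wrenford: $673,140.58 × 0.01272 = $8,562.3481776
Sagehill CSD: $673,140.58 × 0.02471 = $16,633.3037318
Millbrook Township: $673,140.58 × 0.0014 = $942.396812
Levies subtotal = $26,138.0487214
After credit = $26,138.0487214 − $1,999 = $24,139.0487214
Total = $24,139.0487214 + $625 = $24,764.0487214

$24,764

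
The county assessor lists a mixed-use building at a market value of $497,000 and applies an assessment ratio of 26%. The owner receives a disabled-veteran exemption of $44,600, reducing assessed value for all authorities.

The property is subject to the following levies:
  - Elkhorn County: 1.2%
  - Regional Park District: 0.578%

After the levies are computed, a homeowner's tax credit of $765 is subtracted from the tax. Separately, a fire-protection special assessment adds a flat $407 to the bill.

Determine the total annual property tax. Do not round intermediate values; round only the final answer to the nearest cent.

$1,146.54

Assessed value = $497,000 × 0.26 = $129,220
Taxable value = $129,220 − $44,600 = $84,620
Elkhorn County: $84,620 × 0.012 = $1,015.44
Regional Park District: $84,620 × 0.00578 = $489.1036
Levies subtotal = $1,504.5436
After credit = $1,504.5436 − $765 = $739.5436
Total = $739.5436 + $407 = $1,146.5436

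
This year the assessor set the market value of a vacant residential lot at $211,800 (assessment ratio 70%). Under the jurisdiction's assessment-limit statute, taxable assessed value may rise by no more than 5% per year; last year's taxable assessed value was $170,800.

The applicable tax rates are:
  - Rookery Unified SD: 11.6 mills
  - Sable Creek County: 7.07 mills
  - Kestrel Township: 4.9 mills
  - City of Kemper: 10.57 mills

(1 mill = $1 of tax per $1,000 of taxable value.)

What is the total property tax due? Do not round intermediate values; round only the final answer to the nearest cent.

$5,061.60

Uncapped assessed value = $211,800 × 0.7 = $148,260
Cap limit = $170,800 × 1.05 = $179,340
Taxable assessed value = min($148,260, $179,340) = $148,260 (cap does not bind)
Rookery Unified SD: $148,260 × 0.0116 = $1,719.816
Sable Creek County: $148,260 × 0.00707 = $1,048.1982
Kestrel Township: $148,260 × 0.0049 = $726.474
City of Kemper: $148,260 × 0.01057 = $1,567.1082
Total = $5,061.5964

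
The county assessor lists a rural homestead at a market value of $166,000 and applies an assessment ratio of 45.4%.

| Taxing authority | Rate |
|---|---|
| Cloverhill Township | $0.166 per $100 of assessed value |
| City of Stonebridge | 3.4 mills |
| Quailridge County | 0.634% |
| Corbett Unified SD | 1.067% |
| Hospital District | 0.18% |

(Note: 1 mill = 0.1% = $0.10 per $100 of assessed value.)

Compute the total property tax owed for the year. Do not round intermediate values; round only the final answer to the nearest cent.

$1,798.94

Assessed value = $166,000 × 0.454 = $75,364
Cloverhill Township: $75,364 × 0.00166 = $125.10424
City of Stonebridge: $75,364 × 0.0034 = $256.2376
Quailridge County: $75,364 × 0.00634 = $477.80776
Corbett Unified SD: $75,364 × 0.01067 = $804.13388
Hospital District: $75,364 × 0.0018 = $135.6552
Total = $1,798.93868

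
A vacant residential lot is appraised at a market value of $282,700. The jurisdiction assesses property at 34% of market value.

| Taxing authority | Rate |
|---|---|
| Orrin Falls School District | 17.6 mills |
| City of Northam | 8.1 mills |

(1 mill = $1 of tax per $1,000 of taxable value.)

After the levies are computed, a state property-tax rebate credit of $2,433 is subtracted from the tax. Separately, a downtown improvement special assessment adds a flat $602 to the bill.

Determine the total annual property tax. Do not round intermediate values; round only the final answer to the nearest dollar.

$639

Assessed value = $282,700 × 0.34 = $96,118
Orrin Falls School District: $96,118 × 0.0176 = $1,691.6768
City of Northam: $96,118 × 0.0081 = $778.5558
Levies subtotal = $2,470.2326
After credit = $2,470.2326 − $2,433 = $37.2326
Total = $37.2326 + $602 = $639.2326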